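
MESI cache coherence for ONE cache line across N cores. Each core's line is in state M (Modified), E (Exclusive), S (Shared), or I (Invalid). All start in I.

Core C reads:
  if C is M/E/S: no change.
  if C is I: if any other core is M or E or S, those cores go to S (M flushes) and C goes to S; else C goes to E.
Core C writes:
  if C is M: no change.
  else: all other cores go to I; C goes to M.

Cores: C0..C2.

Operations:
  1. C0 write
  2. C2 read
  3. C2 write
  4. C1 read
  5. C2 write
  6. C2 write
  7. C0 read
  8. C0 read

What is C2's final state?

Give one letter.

Answer: S

Derivation:
Op 1: C0 write [C0 write: invalidate none -> C0=M] -> [M,I,I]
Op 2: C2 read [C2 read from I: others=['C0=M'] -> C2=S, others downsized to S] -> [S,I,S]
Op 3: C2 write [C2 write: invalidate ['C0=S'] -> C2=M] -> [I,I,M]
Op 4: C1 read [C1 read from I: others=['C2=M'] -> C1=S, others downsized to S] -> [I,S,S]
Op 5: C2 write [C2 write: invalidate ['C1=S'] -> C2=M] -> [I,I,M]
Op 6: C2 write [C2 write: already M (modified), no change] -> [I,I,M]
Op 7: C0 read [C0 read from I: others=['C2=M'] -> C0=S, others downsized to S] -> [S,I,S]
Op 8: C0 read [C0 read: already in S, no change] -> [S,I,S]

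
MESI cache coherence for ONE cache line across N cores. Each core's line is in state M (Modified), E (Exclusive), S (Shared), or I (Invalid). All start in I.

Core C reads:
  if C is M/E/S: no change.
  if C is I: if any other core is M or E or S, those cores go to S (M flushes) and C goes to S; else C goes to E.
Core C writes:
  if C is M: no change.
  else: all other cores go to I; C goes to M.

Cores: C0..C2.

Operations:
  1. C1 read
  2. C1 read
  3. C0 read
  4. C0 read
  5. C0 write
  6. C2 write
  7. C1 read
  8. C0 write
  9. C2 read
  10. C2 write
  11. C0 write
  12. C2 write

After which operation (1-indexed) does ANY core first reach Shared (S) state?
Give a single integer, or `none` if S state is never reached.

Op 1: C1 read [C1 read from I: no other sharers -> C1=E (exclusive)] -> [I,E,I]
Op 2: C1 read [C1 read: already in E, no change] -> [I,E,I]
Op 3: C0 read [C0 read from I: others=['C1=E'] -> C0=S, others downsized to S] -> [S,S,I]
  -> First S state at op 3; remaining ops need not be traced.

Answer: 3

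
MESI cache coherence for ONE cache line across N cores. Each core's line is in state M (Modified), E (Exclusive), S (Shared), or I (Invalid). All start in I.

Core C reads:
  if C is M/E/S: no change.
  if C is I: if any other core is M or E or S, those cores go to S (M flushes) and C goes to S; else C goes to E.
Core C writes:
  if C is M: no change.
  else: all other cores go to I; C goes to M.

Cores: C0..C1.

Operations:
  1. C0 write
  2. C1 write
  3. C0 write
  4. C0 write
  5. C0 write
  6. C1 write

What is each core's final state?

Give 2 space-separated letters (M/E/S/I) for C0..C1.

Op 1: C0 write [C0 write: invalidate none -> C0=M] -> [M,I]
Op 2: C1 write [C1 write: invalidate ['C0=M'] -> C1=M] -> [I,M]
Op 3: C0 write [C0 write: invalidate ['C1=M'] -> C0=M] -> [M,I]
Op 4: C0 write [C0 write: already M (modified), no change] -> [M,I]
Op 5: C0 write [C0 write: already M (modified), no change] -> [M,I]
Op 6: C1 write [C1 write: invalidate ['C0=M'] -> C1=M] -> [I,M]

Answer: I M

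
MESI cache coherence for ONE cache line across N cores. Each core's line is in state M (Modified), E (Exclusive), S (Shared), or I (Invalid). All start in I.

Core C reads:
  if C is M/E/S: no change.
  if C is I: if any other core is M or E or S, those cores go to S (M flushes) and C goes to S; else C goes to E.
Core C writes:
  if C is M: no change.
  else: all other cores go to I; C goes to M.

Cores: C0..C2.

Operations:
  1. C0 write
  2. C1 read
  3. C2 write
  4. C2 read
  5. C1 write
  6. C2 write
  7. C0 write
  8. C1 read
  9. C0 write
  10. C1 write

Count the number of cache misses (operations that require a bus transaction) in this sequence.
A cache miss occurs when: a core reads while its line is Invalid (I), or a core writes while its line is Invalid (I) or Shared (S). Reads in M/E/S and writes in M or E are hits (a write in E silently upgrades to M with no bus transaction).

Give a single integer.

Op 1: C0 write [C0 write: invalidate none -> C0=M] -> [M,I,I] [MISS #1: write from I]
Op 2: C1 read [C1 read from I: others=['C0=M'] -> C1=S, others downsized to S] -> [S,S,I] [MISS #2: read from I]
Op 3: C2 write [C2 write: invalidate ['C0=S', 'C1=S'] -> C2=M] -> [I,I,M] [MISS #3: write from I]
Op 4: C2 read [C2 read: already in M, no change] -> [I,I,M] [hit: read from M]
Op 5: C1 write [C1 write: invalidate ['C2=M'] -> C1=M] -> [I,M,I] [MISS #4: write from I]
Op 6: C2 write [C2 write: invalidate ['C1=M'] -> C2=M] -> [I,I,M] [MISS #5: write from I]
Op 7: C0 write [C0 write: invalidate ['C2=M'] -> C0=M] -> [M,I,I] [MISS #6: write from I]
Op 8: C1 read [C1 read from I: others=['C0=M'] -> C1=S, others downsized to S] -> [S,S,I] [MISS #7: read from I]
Op 9: C0 write [C0 write: invalidate ['C1=S'] -> C0=M] -> [M,I,I] [MISS #8: write from S]
Op 10: C1 write [C1 write: invalidate ['C0=M'] -> C1=M] -> [I,M,I] [MISS #9: write from I]

Answer: 9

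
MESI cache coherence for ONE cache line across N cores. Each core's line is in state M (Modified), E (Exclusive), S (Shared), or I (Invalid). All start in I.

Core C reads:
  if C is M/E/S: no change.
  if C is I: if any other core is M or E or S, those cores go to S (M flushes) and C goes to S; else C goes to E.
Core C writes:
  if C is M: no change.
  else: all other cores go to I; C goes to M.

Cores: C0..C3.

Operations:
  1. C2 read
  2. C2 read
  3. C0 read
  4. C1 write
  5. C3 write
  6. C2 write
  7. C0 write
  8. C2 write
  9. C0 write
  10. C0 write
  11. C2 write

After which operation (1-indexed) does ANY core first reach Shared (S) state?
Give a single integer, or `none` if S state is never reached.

Op 1: C2 read [C2 read from I: no other sharers -> C2=E (exclusive)] -> [I,I,E,I]
Op 2: C2 read [C2 read: already in E, no change] -> [I,I,E,I]
Op 3: C0 read [C0 read from I: others=['C2=E'] -> C0=S, others downsized to S] -> [S,I,S,I]
  -> First S state at op 3; remaining ops need not be traced.

Answer: 3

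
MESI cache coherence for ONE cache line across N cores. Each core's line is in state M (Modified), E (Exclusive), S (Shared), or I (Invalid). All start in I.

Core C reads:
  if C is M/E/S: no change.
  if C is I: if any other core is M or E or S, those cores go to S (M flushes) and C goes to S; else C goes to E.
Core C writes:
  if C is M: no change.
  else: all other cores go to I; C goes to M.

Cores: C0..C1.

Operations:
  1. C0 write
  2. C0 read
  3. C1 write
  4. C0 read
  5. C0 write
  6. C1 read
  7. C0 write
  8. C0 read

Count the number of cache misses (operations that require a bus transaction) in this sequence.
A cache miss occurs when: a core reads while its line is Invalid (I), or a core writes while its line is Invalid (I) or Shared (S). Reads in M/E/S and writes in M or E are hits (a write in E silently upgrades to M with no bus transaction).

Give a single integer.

Answer: 6

Derivation:
Op 1: C0 write [C0 write: invalidate none -> C0=M] -> [M,I] [MISS #1: write from I]
Op 2: C0 read [C0 read: already in M, no change] -> [M,I] [hit: read from M]
Op 3: C1 write [C1 write: invalidate ['C0=M'] -> C1=M] -> [I,M] [MISS #2: write from I]
Op 4: C0 read [C0 read from I: others=['C1=M'] -> C0=S, others downsized to S] -> [S,S] [MISS #3: read from I]
Op 5: C0 write [C0 write: invalidate ['C1=S'] -> C0=M] -> [M,I] [MISS #4: write from S]
Op 6: C1 read [C1 read from I: others=['C0=M'] -> C1=S, others downsized to S] -> [S,S] [MISS #5: read from I]
Op 7: C0 write [C0 write: invalidate ['C1=S'] -> C0=M] -> [M,I] [MISS #6: write from S]
Op 8: C0 read [C0 read: already in M, no change] -> [M,I] [hit: read from M]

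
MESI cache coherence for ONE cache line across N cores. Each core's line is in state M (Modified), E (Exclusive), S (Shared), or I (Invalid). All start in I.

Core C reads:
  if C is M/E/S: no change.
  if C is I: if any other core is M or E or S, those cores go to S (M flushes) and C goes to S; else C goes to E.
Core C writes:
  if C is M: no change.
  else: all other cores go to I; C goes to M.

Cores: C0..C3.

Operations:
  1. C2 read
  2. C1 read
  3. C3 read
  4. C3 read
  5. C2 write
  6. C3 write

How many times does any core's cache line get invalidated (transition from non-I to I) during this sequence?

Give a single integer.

Op 1: C2 read [C2 read from I: no other sharers -> C2=E (exclusive)] -> [I,I,E,I] (invalidations this op: 0; running total: 0)
Op 2: C1 read [C1 read from I: others=['C2=E'] -> C1=S, others downsized to S] -> [I,S,S,I] (invalidations this op: 0; running total: 0)
Op 3: C3 read [C3 read from I: others=['C1=S', 'C2=S'] -> C3=S, others downsized to S] -> [I,S,S,S] (invalidations this op: 0; running total: 0)
Op 4: C3 read [C3 read: already in S, no change] -> [I,S,S,S] (invalidations this op: 0; running total: 0)
Op 5: C2 write [C2 write: invalidate ['C1=S', 'C3=S'] -> C2=M] -> [I,I,M,I] (invalidations this op: 2; running total: 2)
Op 6: C3 write [C3 write: invalidate ['C2=M'] -> C3=M] -> [I,I,I,M] (invalidations this op: 1; running total: 3)

Answer: 3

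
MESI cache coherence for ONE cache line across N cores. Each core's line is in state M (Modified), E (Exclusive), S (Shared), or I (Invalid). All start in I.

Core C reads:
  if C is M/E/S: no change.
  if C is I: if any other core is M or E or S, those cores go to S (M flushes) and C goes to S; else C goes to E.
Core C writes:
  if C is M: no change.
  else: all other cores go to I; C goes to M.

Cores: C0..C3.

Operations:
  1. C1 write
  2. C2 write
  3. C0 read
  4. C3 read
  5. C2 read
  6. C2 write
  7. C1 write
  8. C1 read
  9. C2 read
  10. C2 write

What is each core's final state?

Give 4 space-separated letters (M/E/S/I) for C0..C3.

Op 1: C1 write [C1 write: invalidate none -> C1=M] -> [I,M,I,I]
Op 2: C2 write [C2 write: invalidate ['C1=M'] -> C2=M] -> [I,I,M,I]
Op 3: C0 read [C0 read from I: others=['C2=M'] -> C0=S, others downsized to S] -> [S,I,S,I]
Op 4: C3 read [C3 read from I: others=['C0=S', 'C2=S'] -> C3=S, others downsized to S] -> [S,I,S,S]
Op 5: C2 read [C2 read: already in S, no change] -> [S,I,S,S]
Op 6: C2 write [C2 write: invalidate ['C0=S', 'C3=S'] -> C2=M] -> [I,I,M,I]
Op 7: C1 write [C1 write: invalidate ['C2=M'] -> C1=M] -> [I,M,I,I]
Op 8: C1 read [C1 read: already in M, no change] -> [I,M,I,I]
Op 9: C2 read [C2 read from I: others=['C1=M'] -> C2=S, others downsized to S] -> [I,S,S,I]
Op 10: C2 write [C2 write: invalidate ['C1=S'] -> C2=M] -> [I,I,M,I]

Answer: I I M I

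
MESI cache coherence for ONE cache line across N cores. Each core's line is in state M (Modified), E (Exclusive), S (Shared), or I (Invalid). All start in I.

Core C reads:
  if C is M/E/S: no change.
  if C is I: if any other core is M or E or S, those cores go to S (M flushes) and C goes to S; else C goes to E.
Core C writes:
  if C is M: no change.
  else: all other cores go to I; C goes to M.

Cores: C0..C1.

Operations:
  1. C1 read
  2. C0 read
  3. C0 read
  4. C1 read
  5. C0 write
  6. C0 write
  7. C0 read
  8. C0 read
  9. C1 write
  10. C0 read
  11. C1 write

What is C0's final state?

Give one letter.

Answer: I

Derivation:
Op 1: C1 read [C1 read from I: no other sharers -> C1=E (exclusive)] -> [I,E]
Op 2: C0 read [C0 read from I: others=['C1=E'] -> C0=S, others downsized to S] -> [S,S]
Op 3: C0 read [C0 read: already in S, no change] -> [S,S]
Op 4: C1 read [C1 read: already in S, no change] -> [S,S]
Op 5: C0 write [C0 write: invalidate ['C1=S'] -> C0=M] -> [M,I]
Op 6: C0 write [C0 write: already M (modified), no change] -> [M,I]
Op 7: C0 read [C0 read: already in M, no change] -> [M,I]
Op 8: C0 read [C0 read: already in M, no change] -> [M,I]
Op 9: C1 write [C1 write: invalidate ['C0=M'] -> C1=M] -> [I,M]
Op 10: C0 read [C0 read from I: others=['C1=M'] -> C0=S, others downsized to S] -> [S,S]
Op 11: C1 write [C1 write: invalidate ['C0=S'] -> C1=M] -> [I,M]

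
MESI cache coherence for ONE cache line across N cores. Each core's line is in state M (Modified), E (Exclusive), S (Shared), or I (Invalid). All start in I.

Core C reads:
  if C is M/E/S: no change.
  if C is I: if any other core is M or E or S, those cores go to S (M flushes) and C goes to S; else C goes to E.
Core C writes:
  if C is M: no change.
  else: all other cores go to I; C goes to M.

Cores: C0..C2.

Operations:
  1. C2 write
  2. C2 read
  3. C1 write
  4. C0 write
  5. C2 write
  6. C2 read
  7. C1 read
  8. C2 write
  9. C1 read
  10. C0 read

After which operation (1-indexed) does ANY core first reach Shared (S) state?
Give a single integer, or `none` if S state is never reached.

Answer: 7

Derivation:
Op 1: C2 write [C2 write: invalidate none -> C2=M] -> [I,I,M]
Op 2: C2 read [C2 read: already in M, no change] -> [I,I,M]
Op 3: C1 write [C1 write: invalidate ['C2=M'] -> C1=M] -> [I,M,I]
Op 4: C0 write [C0 write: invalidate ['C1=M'] -> C0=M] -> [M,I,I]
Op 5: C2 write [C2 write: invalidate ['C0=M'] -> C2=M] -> [I,I,M]
Op 6: C2 read [C2 read: already in M, no change] -> [I,I,M]
Op 7: C1 read [C1 read from I: others=['C2=M'] -> C1=S, others downsized to S] -> [I,S,S]
  -> First S state at op 7; remaining ops need not be traced.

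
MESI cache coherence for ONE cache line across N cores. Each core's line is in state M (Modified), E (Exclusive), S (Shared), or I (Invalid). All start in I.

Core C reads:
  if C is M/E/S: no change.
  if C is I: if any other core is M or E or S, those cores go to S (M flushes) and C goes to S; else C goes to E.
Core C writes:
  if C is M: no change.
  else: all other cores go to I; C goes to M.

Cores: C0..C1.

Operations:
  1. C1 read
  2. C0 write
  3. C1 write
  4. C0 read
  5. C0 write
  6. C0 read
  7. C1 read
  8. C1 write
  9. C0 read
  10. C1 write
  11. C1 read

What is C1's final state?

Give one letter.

Answer: M

Derivation:
Op 1: C1 read [C1 read from I: no other sharers -> C1=E (exclusive)] -> [I,E]
Op 2: C0 write [C0 write: invalidate ['C1=E'] -> C0=M] -> [M,I]
Op 3: C1 write [C1 write: invalidate ['C0=M'] -> C1=M] -> [I,M]
Op 4: C0 read [C0 read from I: others=['C1=M'] -> C0=S, others downsized to S] -> [S,S]
Op 5: C0 write [C0 write: invalidate ['C1=S'] -> C0=M] -> [M,I]
Op 6: C0 read [C0 read: already in M, no change] -> [M,I]
Op 7: C1 read [C1 read from I: others=['C0=M'] -> C1=S, others downsized to S] -> [S,S]
Op 8: C1 write [C1 write: invalidate ['C0=S'] -> C1=M] -> [I,M]
Op 9: C0 read [C0 read from I: others=['C1=M'] -> C0=S, others downsized to S] -> [S,S]
Op 10: C1 write [C1 write: invalidate ['C0=S'] -> C1=M] -> [I,M]
Op 11: C1 read [C1 read: already in M, no change] -> [I,M]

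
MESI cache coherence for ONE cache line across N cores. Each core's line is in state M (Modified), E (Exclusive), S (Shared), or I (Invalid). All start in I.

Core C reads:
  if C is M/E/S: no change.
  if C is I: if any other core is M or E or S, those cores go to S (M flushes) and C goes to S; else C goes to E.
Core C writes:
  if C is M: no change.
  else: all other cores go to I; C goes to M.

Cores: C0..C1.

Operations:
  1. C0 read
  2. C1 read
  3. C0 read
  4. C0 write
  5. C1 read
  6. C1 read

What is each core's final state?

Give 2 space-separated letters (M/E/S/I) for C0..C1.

Op 1: C0 read [C0 read from I: no other sharers -> C0=E (exclusive)] -> [E,I]
Op 2: C1 read [C1 read from I: others=['C0=E'] -> C1=S, others downsized to S] -> [S,S]
Op 3: C0 read [C0 read: already in S, no change] -> [S,S]
Op 4: C0 write [C0 write: invalidate ['C1=S'] -> C0=M] -> [M,I]
Op 5: C1 read [C1 read from I: others=['C0=M'] -> C1=S, others downsized to S] -> [S,S]
Op 6: C1 read [C1 read: already in S, no change] -> [S,S]

Answer: S S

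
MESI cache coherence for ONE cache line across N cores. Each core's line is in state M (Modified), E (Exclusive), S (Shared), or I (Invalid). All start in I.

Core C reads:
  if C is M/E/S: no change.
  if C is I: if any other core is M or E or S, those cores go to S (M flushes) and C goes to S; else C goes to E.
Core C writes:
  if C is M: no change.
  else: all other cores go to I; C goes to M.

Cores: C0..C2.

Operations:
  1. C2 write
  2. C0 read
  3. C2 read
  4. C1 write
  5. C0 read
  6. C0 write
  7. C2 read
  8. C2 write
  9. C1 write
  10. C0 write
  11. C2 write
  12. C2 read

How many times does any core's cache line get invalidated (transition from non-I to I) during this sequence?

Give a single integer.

Answer: 7

Derivation:
Op 1: C2 write [C2 write: invalidate none -> C2=M] -> [I,I,M] (invalidations this op: 0; running total: 0)
Op 2: C0 read [C0 read from I: others=['C2=M'] -> C0=S, others downsized to S] -> [S,I,S] (invalidations this op: 0; running total: 0)
Op 3: C2 read [C2 read: already in S, no change] -> [S,I,S] (invalidations this op: 0; running total: 0)
Op 4: C1 write [C1 write: invalidate ['C0=S', 'C2=S'] -> C1=M] -> [I,M,I] (invalidations this op: 2; running total: 2)
Op 5: C0 read [C0 read from I: others=['C1=M'] -> C0=S, others downsized to S] -> [S,S,I] (invalidations this op: 0; running total: 2)
Op 6: C0 write [C0 write: invalidate ['C1=S'] -> C0=M] -> [M,I,I] (invalidations this op: 1; running total: 3)
Op 7: C2 read [C2 read from I: others=['C0=M'] -> C2=S, others downsized to S] -> [S,I,S] (invalidations this op: 0; running total: 3)
Op 8: C2 write [C2 write: invalidate ['C0=S'] -> C2=M] -> [I,I,M] (invalidations this op: 1; running total: 4)
Op 9: C1 write [C1 write: invalidate ['C2=M'] -> C1=M] -> [I,M,I] (invalidations this op: 1; running total: 5)
Op 10: C0 write [C0 write: invalidate ['C1=M'] -> C0=M] -> [M,I,I] (invalidations this op: 1; running total: 6)
Op 11: C2 write [C2 write: invalidate ['C0=M'] -> C2=M] -> [I,I,M] (invalidations this op: 1; running total: 7)
Op 12: C2 read [C2 read: already in M, no change] -> [I,I,M] (invalidations this op: 0; running total: 7)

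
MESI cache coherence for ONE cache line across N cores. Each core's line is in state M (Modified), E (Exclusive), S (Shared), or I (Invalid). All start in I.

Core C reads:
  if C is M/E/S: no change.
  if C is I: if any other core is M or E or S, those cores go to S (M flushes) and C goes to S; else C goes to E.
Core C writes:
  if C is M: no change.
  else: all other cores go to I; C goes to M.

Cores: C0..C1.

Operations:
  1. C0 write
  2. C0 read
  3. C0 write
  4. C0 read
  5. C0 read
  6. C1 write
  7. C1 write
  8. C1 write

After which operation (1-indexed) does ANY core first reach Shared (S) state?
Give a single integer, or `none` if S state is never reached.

Answer: none

Derivation:
Op 1: C0 write [C0 write: invalidate none -> C0=M] -> [M,I]
Op 2: C0 read [C0 read: already in M, no change] -> [M,I]
Op 3: C0 write [C0 write: already M (modified), no change] -> [M,I]
Op 4: C0 read [C0 read: already in M, no change] -> [M,I]
Op 5: C0 read [C0 read: already in M, no change] -> [M,I]
Op 6: C1 write [C1 write: invalidate ['C0=M'] -> C1=M] -> [I,M]
Op 7: C1 write [C1 write: already M (modified), no change] -> [I,M]
Op 8: C1 write [C1 write: already M (modified), no change] -> [I,M]
S state never reached in this sequence.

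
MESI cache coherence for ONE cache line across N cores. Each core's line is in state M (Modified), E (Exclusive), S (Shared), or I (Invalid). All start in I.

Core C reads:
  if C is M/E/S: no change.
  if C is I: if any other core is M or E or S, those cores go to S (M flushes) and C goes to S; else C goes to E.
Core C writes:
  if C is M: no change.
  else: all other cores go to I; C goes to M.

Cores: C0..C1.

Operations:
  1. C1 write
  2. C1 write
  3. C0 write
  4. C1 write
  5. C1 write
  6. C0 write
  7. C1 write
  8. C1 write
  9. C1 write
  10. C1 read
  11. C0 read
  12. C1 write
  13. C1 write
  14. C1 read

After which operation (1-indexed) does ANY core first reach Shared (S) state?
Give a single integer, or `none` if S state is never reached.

Op 1: C1 write [C1 write: invalidate none -> C1=M] -> [I,M]
Op 2: C1 write [C1 write: already M (modified), no change] -> [I,M]
Op 3: C0 write [C0 write: invalidate ['C1=M'] -> C0=M] -> [M,I]
Op 4: C1 write [C1 write: invalidate ['C0=M'] -> C1=M] -> [I,M]
Op 5: C1 write [C1 write: already M (modified), no change] -> [I,M]
Op 6: C0 write [C0 write: invalidate ['C1=M'] -> C0=M] -> [M,I]
Op 7: C1 write [C1 write: invalidate ['C0=M'] -> C1=M] -> [I,M]
Op 8: C1 write [C1 write: already M (modified), no change] -> [I,M]
Op 9: C1 write [C1 write: already M (modified), no change] -> [I,M]
Op 10: C1 read [C1 read: already in M, no change] -> [I,M]
Op 11: C0 read [C0 read from I: others=['C1=M'] -> C0=S, others downsized to S] -> [S,S]
  -> First S state at op 11; remaining ops need not be traced.

Answer: 11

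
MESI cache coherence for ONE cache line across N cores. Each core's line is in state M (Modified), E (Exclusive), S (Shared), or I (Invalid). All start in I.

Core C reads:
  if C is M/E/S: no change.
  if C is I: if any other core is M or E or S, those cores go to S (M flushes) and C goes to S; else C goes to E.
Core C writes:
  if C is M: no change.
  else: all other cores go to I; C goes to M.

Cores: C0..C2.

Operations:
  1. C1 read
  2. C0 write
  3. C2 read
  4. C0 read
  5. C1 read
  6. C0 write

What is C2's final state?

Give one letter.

Answer: I

Derivation:
Op 1: C1 read [C1 read from I: no other sharers -> C1=E (exclusive)] -> [I,E,I]
Op 2: C0 write [C0 write: invalidate ['C1=E'] -> C0=M] -> [M,I,I]
Op 3: C2 read [C2 read from I: others=['C0=M'] -> C2=S, others downsized to S] -> [S,I,S]
Op 4: C0 read [C0 read: already in S, no change] -> [S,I,S]
Op 5: C1 read [C1 read from I: others=['C0=S', 'C2=S'] -> C1=S, others downsized to S] -> [S,S,S]
Op 6: C0 write [C0 write: invalidate ['C1=S', 'C2=S'] -> C0=M] -> [M,I,I]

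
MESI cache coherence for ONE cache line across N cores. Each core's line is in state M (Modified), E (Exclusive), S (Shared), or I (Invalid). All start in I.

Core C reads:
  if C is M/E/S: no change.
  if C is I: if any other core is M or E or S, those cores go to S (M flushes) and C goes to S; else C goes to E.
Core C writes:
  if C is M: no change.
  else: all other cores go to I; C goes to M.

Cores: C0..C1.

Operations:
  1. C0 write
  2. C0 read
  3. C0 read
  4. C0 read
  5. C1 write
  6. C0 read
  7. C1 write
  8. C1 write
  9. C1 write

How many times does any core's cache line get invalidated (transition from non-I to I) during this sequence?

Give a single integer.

Op 1: C0 write [C0 write: invalidate none -> C0=M] -> [M,I] (invalidations this op: 0; running total: 0)
Op 2: C0 read [C0 read: already in M, no change] -> [M,I] (invalidations this op: 0; running total: 0)
Op 3: C0 read [C0 read: already in M, no change] -> [M,I] (invalidations this op: 0; running total: 0)
Op 4: C0 read [C0 read: already in M, no change] -> [M,I] (invalidations this op: 0; running total: 0)
Op 5: C1 write [C1 write: invalidate ['C0=M'] -> C1=M] -> [I,M] (invalidations this op: 1; running total: 1)
Op 6: C0 read [C0 read from I: others=['C1=M'] -> C0=S, others downsized to S] -> [S,S] (invalidations this op: 0; running total: 1)
Op 7: C1 write [C1 write: invalidate ['C0=S'] -> C1=M] -> [I,M] (invalidations this op: 1; running total: 2)
Op 8: C1 write [C1 write: already M (modified), no change] -> [I,M] (invalidations this op: 0; running total: 2)
Op 9: C1 write [C1 write: already M (modified), no change] -> [I,M] (invalidations this op: 0; running total: 2)

Answer: 2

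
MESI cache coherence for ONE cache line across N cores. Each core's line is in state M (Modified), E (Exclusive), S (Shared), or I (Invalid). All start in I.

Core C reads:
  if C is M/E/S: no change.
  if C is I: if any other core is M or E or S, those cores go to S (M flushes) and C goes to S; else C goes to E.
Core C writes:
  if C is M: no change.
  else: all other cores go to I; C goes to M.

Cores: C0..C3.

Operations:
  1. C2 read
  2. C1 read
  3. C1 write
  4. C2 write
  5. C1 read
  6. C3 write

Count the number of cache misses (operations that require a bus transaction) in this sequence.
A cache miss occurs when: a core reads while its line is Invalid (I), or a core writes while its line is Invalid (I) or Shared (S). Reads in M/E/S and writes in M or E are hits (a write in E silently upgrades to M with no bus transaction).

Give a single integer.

Answer: 6

Derivation:
Op 1: C2 read [C2 read from I: no other sharers -> C2=E (exclusive)] -> [I,I,E,I] [MISS #1: read from I]
Op 2: C1 read [C1 read from I: others=['C2=E'] -> C1=S, others downsized to S] -> [I,S,S,I] [MISS #2: read from I]
Op 3: C1 write [C1 write: invalidate ['C2=S'] -> C1=M] -> [I,M,I,I] [MISS #3: write from S]
Op 4: C2 write [C2 write: invalidate ['C1=M'] -> C2=M] -> [I,I,M,I] [MISS #4: write from I]
Op 5: C1 read [C1 read from I: others=['C2=M'] -> C1=S, others downsized to S] -> [I,S,S,I] [MISS #5: read from I]
Op 6: C3 write [C3 write: invalidate ['C1=S', 'C2=S'] -> C3=M] -> [I,I,I,M] [MISS #6: write from I]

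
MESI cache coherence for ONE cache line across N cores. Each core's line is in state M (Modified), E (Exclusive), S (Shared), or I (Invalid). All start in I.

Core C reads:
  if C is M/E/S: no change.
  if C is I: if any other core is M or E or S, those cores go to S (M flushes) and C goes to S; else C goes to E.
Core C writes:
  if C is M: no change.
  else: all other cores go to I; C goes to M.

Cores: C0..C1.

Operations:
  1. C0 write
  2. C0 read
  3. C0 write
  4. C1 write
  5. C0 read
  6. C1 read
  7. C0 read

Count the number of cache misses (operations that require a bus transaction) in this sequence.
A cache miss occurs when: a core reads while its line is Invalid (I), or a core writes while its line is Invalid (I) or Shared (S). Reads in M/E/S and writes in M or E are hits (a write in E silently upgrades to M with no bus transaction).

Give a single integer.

Answer: 3

Derivation:
Op 1: C0 write [C0 write: invalidate none -> C0=M] -> [M,I] [MISS #1: write from I]
Op 2: C0 read [C0 read: already in M, no change] -> [M,I] [hit: read from M]
Op 3: C0 write [C0 write: already M (modified), no change] -> [M,I] [hit: write from M]
Op 4: C1 write [C1 write: invalidate ['C0=M'] -> C1=M] -> [I,M] [MISS #2: write from I]
Op 5: C0 read [C0 read from I: others=['C1=M'] -> C0=S, others downsized to S] -> [S,S] [MISS #3: read from I]
Op 6: C1 read [C1 read: already in S, no change] -> [S,S] [hit: read from S]
Op 7: C0 read [C0 read: already in S, no change] -> [S,S] [hit: read from S]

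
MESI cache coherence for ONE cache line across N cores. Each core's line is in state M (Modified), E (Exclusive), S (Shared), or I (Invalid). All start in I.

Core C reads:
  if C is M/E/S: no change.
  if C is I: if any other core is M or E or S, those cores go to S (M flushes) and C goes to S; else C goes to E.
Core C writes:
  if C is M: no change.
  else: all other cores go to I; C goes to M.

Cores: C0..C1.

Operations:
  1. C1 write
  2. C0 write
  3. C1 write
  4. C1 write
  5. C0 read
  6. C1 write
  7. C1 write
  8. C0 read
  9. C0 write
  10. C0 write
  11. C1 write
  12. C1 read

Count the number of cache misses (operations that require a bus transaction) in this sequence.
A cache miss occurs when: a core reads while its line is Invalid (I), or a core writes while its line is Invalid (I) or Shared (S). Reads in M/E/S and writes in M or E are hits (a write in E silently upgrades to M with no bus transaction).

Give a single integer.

Answer: 8

Derivation:
Op 1: C1 write [C1 write: invalidate none -> C1=M] -> [I,M] [MISS #1: write from I]
Op 2: C0 write [C0 write: invalidate ['C1=M'] -> C0=M] -> [M,I] [MISS #2: write from I]
Op 3: C1 write [C1 write: invalidate ['C0=M'] -> C1=M] -> [I,M] [MISS #3: write from I]
Op 4: C1 write [C1 write: already M (modified), no change] -> [I,M] [hit: write from M]
Op 5: C0 read [C0 read from I: others=['C1=M'] -> C0=S, others downsized to S] -> [S,S] [MISS #4: read from I]
Op 6: C1 write [C1 write: invalidate ['C0=S'] -> C1=M] -> [I,M] [MISS #5: write from S]
Op 7: C1 write [C1 write: already M (modified), no change] -> [I,M] [hit: write from M]
Op 8: C0 read [C0 read from I: others=['C1=M'] -> C0=S, others downsized to S] -> [S,S] [MISS #6: read from I]
Op 9: C0 write [C0 write: invalidate ['C1=S'] -> C0=M] -> [M,I] [MISS #7: write from S]
Op 10: C0 write [C0 write: already M (modified), no change] -> [M,I] [hit: write from M]
Op 11: C1 write [C1 write: invalidate ['C0=M'] -> C1=M] -> [I,M] [MISS #8: write from I]
Op 12: C1 read [C1 read: already in M, no change] -> [I,M] [hit: read from M]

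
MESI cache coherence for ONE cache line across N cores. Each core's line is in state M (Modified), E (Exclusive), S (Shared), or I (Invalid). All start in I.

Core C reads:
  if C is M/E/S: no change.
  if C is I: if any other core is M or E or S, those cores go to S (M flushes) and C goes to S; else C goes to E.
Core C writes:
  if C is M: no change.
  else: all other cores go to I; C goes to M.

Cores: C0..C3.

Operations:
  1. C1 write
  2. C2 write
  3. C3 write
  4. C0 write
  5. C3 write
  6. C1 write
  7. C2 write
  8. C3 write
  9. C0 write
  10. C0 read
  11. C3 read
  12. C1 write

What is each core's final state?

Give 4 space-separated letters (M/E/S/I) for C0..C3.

Op 1: C1 write [C1 write: invalidate none -> C1=M] -> [I,M,I,I]
Op 2: C2 write [C2 write: invalidate ['C1=M'] -> C2=M] -> [I,I,M,I]
Op 3: C3 write [C3 write: invalidate ['C2=M'] -> C3=M] -> [I,I,I,M]
Op 4: C0 write [C0 write: invalidate ['C3=M'] -> C0=M] -> [M,I,I,I]
Op 5: C3 write [C3 write: invalidate ['C0=M'] -> C3=M] -> [I,I,I,M]
Op 6: C1 write [C1 write: invalidate ['C3=M'] -> C1=M] -> [I,M,I,I]
Op 7: C2 write [C2 write: invalidate ['C1=M'] -> C2=M] -> [I,I,M,I]
Op 8: C3 write [C3 write: invalidate ['C2=M'] -> C3=M] -> [I,I,I,M]
Op 9: C0 write [C0 write: invalidate ['C3=M'] -> C0=M] -> [M,I,I,I]
Op 10: C0 read [C0 read: already in M, no change] -> [M,I,I,I]
Op 11: C3 read [C3 read from I: others=['C0=M'] -> C3=S, others downsized to S] -> [S,I,I,S]
Op 12: C1 write [C1 write: invalidate ['C0=S', 'C3=S'] -> C1=M] -> [I,M,I,I]

Answer: I M I I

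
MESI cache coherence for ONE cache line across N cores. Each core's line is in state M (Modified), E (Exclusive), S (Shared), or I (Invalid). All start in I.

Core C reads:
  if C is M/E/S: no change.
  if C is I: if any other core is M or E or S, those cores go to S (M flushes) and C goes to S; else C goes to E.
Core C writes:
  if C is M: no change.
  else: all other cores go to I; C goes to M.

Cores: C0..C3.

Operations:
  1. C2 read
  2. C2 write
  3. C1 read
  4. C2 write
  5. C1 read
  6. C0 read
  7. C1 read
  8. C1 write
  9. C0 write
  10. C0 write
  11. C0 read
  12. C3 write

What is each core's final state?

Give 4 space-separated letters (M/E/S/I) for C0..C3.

Op 1: C2 read [C2 read from I: no other sharers -> C2=E (exclusive)] -> [I,I,E,I]
Op 2: C2 write [C2 write: invalidate none -> C2=M] -> [I,I,M,I]
Op 3: C1 read [C1 read from I: others=['C2=M'] -> C1=S, others downsized to S] -> [I,S,S,I]
Op 4: C2 write [C2 write: invalidate ['C1=S'] -> C2=M] -> [I,I,M,I]
Op 5: C1 read [C1 read from I: others=['C2=M'] -> C1=S, others downsized to S] -> [I,S,S,I]
Op 6: C0 read [C0 read from I: others=['C1=S', 'C2=S'] -> C0=S, others downsized to S] -> [S,S,S,I]
Op 7: C1 read [C1 read: already in S, no change] -> [S,S,S,I]
Op 8: C1 write [C1 write: invalidate ['C0=S', 'C2=S'] -> C1=M] -> [I,M,I,I]
Op 9: C0 write [C0 write: invalidate ['C1=M'] -> C0=M] -> [M,I,I,I]
Op 10: C0 write [C0 write: already M (modified), no change] -> [M,I,I,I]
Op 11: C0 read [C0 read: already in M, no change] -> [M,I,I,I]
Op 12: C3 write [C3 write: invalidate ['C0=M'] -> C3=M] -> [I,I,I,M]

Answer: I I I M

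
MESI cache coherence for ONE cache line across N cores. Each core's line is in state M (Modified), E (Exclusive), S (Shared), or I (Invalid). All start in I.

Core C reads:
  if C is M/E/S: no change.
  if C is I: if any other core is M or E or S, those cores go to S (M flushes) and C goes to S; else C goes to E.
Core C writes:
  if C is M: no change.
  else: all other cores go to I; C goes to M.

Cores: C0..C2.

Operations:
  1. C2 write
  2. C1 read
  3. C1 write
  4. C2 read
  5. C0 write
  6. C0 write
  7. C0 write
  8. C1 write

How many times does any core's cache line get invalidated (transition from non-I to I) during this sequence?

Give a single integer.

Op 1: C2 write [C2 write: invalidate none -> C2=M] -> [I,I,M] (invalidations this op: 0; running total: 0)
Op 2: C1 read [C1 read from I: others=['C2=M'] -> C1=S, others downsized to S] -> [I,S,S] (invalidations this op: 0; running total: 0)
Op 3: C1 write [C1 write: invalidate ['C2=S'] -> C1=M] -> [I,M,I] (invalidations this op: 1; running total: 1)
Op 4: C2 read [C2 read from I: others=['C1=M'] -> C2=S, others downsized to S] -> [I,S,S] (invalidations this op: 0; running total: 1)
Op 5: C0 write [C0 write: invalidate ['C1=S', 'C2=S'] -> C0=M] -> [M,I,I] (invalidations this op: 2; running total: 3)
Op 6: C0 write [C0 write: already M (modified), no change] -> [M,I,I] (invalidations this op: 0; running total: 3)
Op 7: C0 write [C0 write: already M (modified), no change] -> [M,I,I] (invalidations this op: 0; running total: 3)
Op 8: C1 write [C1 write: invalidate ['C0=M'] -> C1=M] -> [I,M,I] (invalidations this op: 1; running total: 4)

Answer: 4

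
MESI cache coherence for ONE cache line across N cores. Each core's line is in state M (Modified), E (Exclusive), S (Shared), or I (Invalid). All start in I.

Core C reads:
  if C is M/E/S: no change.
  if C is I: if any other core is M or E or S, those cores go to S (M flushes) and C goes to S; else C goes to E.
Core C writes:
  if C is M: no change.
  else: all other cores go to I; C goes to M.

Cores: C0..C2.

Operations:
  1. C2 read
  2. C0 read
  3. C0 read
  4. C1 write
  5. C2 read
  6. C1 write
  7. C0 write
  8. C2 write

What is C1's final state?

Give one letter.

Op 1: C2 read [C2 read from I: no other sharers -> C2=E (exclusive)] -> [I,I,E]
Op 2: C0 read [C0 read from I: others=['C2=E'] -> C0=S, others downsized to S] -> [S,I,S]
Op 3: C0 read [C0 read: already in S, no change] -> [S,I,S]
Op 4: C1 write [C1 write: invalidate ['C0=S', 'C2=S'] -> C1=M] -> [I,M,I]
Op 5: C2 read [C2 read from I: others=['C1=M'] -> C2=S, others downsized to S] -> [I,S,S]
Op 6: C1 write [C1 write: invalidate ['C2=S'] -> C1=M] -> [I,M,I]
Op 7: C0 write [C0 write: invalidate ['C1=M'] -> C0=M] -> [M,I,I]
Op 8: C2 write [C2 write: invalidate ['C0=M'] -> C2=M] -> [I,I,M]

Answer: I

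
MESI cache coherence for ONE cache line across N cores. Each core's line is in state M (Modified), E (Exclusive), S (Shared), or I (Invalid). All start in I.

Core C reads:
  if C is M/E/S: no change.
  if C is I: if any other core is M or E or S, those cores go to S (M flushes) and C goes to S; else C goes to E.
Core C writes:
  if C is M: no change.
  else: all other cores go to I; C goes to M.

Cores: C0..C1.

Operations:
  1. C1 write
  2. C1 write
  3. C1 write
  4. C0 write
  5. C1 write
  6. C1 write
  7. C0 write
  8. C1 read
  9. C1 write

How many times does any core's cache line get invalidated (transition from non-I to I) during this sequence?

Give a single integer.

Answer: 4

Derivation:
Op 1: C1 write [C1 write: invalidate none -> C1=M] -> [I,M] (invalidations this op: 0; running total: 0)
Op 2: C1 write [C1 write: already M (modified), no change] -> [I,M] (invalidations this op: 0; running total: 0)
Op 3: C1 write [C1 write: already M (modified), no change] -> [I,M] (invalidations this op: 0; running total: 0)
Op 4: C0 write [C0 write: invalidate ['C1=M'] -> C0=M] -> [M,I] (invalidations this op: 1; running total: 1)
Op 5: C1 write [C1 write: invalidate ['C0=M'] -> C1=M] -> [I,M] (invalidations this op: 1; running total: 2)
Op 6: C1 write [C1 write: already M (modified), no change] -> [I,M] (invalidations this op: 0; running total: 2)
Op 7: C0 write [C0 write: invalidate ['C1=M'] -> C0=M] -> [M,I] (invalidations this op: 1; running total: 3)
Op 8: C1 read [C1 read from I: others=['C0=M'] -> C1=S, others downsized to S] -> [S,S] (invalidations this op: 0; running total: 3)
Op 9: C1 write [C1 write: invalidate ['C0=S'] -> C1=M] -> [I,M] (invalidations this op: 1; running total: 4)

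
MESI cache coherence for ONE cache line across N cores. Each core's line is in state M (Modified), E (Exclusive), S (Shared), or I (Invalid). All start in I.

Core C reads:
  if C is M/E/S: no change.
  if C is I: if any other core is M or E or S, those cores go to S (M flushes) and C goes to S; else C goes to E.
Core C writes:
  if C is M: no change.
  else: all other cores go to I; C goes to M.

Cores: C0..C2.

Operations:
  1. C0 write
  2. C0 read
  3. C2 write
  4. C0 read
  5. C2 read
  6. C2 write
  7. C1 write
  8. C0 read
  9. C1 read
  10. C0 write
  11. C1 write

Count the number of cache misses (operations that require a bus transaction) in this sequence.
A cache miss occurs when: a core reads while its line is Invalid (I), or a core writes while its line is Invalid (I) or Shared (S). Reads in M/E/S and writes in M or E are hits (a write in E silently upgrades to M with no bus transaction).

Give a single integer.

Op 1: C0 write [C0 write: invalidate none -> C0=M] -> [M,I,I] [MISS #1: write from I]
Op 2: C0 read [C0 read: already in M, no change] -> [M,I,I] [hit: read from M]
Op 3: C2 write [C2 write: invalidate ['C0=M'] -> C2=M] -> [I,I,M] [MISS #2: write from I]
Op 4: C0 read [C0 read from I: others=['C2=M'] -> C0=S, others downsized to S] -> [S,I,S] [MISS #3: read from I]
Op 5: C2 read [C2 read: already in S, no change] -> [S,I,S] [hit: read from S]
Op 6: C2 write [C2 write: invalidate ['C0=S'] -> C2=M] -> [I,I,M] [MISS #4: write from S]
Op 7: C1 write [C1 write: invalidate ['C2=M'] -> C1=M] -> [I,M,I] [MISS #5: write from I]
Op 8: C0 read [C0 read from I: others=['C1=M'] -> C0=S, others downsized to S] -> [S,S,I] [MISS #6: read from I]
Op 9: C1 read [C1 read: already in S, no change] -> [S,S,I] [hit: read from S]
Op 10: C0 write [C0 write: invalidate ['C1=S'] -> C0=M] -> [M,I,I] [MISS #7: write from S]
Op 11: C1 write [C1 write: invalidate ['C0=M'] -> C1=M] -> [I,M,I] [MISS #8: write from I]

Answer: 8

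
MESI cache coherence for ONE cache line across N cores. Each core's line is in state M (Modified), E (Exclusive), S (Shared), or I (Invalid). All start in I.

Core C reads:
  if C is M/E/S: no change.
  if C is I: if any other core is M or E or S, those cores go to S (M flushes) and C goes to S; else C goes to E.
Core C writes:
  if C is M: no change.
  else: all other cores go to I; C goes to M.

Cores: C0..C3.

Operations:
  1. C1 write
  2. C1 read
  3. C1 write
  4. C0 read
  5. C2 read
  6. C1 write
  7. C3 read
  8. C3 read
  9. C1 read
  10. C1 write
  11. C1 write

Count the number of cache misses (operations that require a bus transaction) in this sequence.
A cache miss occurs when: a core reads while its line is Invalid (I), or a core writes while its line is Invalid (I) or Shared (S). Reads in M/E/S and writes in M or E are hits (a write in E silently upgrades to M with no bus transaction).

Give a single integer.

Op 1: C1 write [C1 write: invalidate none -> C1=M] -> [I,M,I,I] [MISS #1: write from I]
Op 2: C1 read [C1 read: already in M, no change] -> [I,M,I,I] [hit: read from M]
Op 3: C1 write [C1 write: already M (modified), no change] -> [I,M,I,I] [hit: write from M]
Op 4: C0 read [C0 read from I: others=['C1=M'] -> C0=S, others downsized to S] -> [S,S,I,I] [MISS #2: read from I]
Op 5: C2 read [C2 read from I: others=['C0=S', 'C1=S'] -> C2=S, others downsized to S] -> [S,S,S,I] [MISS #3: read from I]
Op 6: C1 write [C1 write: invalidate ['C0=S', 'C2=S'] -> C1=M] -> [I,M,I,I] [MISS #4: write from S]
Op 7: C3 read [C3 read from I: others=['C1=M'] -> C3=S, others downsized to S] -> [I,S,I,S] [MISS #5: read from I]
Op 8: C3 read [C3 read: already in S, no change] -> [I,S,I,S] [hit: read from S]
Op 9: C1 read [C1 read: already in S, no change] -> [I,S,I,S] [hit: read from S]
Op 10: C1 write [C1 write: invalidate ['C3=S'] -> C1=M] -> [I,M,I,I] [MISS #6: write from S]
Op 11: C1 write [C1 write: already M (modified), no change] -> [I,M,I,I] [hit: write from M]

Answer: 6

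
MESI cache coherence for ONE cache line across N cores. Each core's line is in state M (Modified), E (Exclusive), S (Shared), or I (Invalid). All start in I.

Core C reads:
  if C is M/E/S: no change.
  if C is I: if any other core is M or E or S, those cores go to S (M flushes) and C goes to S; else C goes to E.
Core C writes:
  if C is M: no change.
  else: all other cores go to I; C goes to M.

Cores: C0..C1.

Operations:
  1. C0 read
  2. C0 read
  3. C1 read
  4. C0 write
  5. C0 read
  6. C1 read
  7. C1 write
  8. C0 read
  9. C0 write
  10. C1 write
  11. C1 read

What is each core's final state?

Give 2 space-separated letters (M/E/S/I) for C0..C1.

Op 1: C0 read [C0 read from I: no other sharers -> C0=E (exclusive)] -> [E,I]
Op 2: C0 read [C0 read: already in E, no change] -> [E,I]
Op 3: C1 read [C1 read from I: others=['C0=E'] -> C1=S, others downsized to S] -> [S,S]
Op 4: C0 write [C0 write: invalidate ['C1=S'] -> C0=M] -> [M,I]
Op 5: C0 read [C0 read: already in M, no change] -> [M,I]
Op 6: C1 read [C1 read from I: others=['C0=M'] -> C1=S, others downsized to S] -> [S,S]
Op 7: C1 write [C1 write: invalidate ['C0=S'] -> C1=M] -> [I,M]
Op 8: C0 read [C0 read from I: others=['C1=M'] -> C0=S, others downsized to S] -> [S,S]
Op 9: C0 write [C0 write: invalidate ['C1=S'] -> C0=M] -> [M,I]
Op 10: C1 write [C1 write: invalidate ['C0=M'] -> C1=M] -> [I,M]
Op 11: C1 read [C1 read: already in M, no change] -> [I,M]

Answer: I M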